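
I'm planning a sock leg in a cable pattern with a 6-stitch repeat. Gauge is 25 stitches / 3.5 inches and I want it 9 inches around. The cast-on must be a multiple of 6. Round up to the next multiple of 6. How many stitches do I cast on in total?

66 stitches.

25 / 3.5 = 7.143 sts per inch.
9 × 7.143 = 64.29 sts.
Next multiple of 6: 66.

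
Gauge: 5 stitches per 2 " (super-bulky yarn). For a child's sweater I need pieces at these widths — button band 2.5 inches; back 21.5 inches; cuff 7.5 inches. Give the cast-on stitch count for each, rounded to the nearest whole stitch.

Rate = 5/2 = 2.5 sts per in.
button band: 2.5 × 2.5 = 6.25 → 6.
back: 21.5 × 2.5 = 53.75 → 54.
cuff: 7.5 × 2.5 = 18.75 → 19.

button band 6; back 54; cuff 19.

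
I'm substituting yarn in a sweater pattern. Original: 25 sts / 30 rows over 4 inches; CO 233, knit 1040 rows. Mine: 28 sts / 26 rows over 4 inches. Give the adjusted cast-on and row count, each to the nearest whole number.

Stitches: 233 × 28/25 = 260.96 → 261.
Rows: 1040 × 26/30 = 901.33 → 901.

Cast on 261 stitches; work 901 rows.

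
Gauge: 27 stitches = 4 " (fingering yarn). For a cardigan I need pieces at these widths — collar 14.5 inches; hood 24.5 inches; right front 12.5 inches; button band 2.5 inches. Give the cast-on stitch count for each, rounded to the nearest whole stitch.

collar 98; hood 165; right front 84; button band 17.

Rate = 27/4 = 6.75 sts per in.
collar: 14.5 × 6.75 = 97.88 → 98.
hood: 24.5 × 6.75 = 165.38 → 165.
right front: 12.5 × 6.75 = 84.38 → 84.
button band: 2.5 × 6.75 = 16.88 → 17.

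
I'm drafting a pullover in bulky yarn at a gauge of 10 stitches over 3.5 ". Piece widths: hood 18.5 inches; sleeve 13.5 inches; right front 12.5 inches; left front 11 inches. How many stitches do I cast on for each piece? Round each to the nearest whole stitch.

Rate = 10/3.5 = 2.857 sts per in.
hood: 18.5 × 2.857 = 52.86 → 53.
sleeve: 13.5 × 2.857 = 38.57 → 39.
right front: 12.5 × 2.857 = 35.71 → 36.
left front: 11 × 2.857 = 31.43 → 31.

hood 53; sleeve 39; right front 36; left front 31.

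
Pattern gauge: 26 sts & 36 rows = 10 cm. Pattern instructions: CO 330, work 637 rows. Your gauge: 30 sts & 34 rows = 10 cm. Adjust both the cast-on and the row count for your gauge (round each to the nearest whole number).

Cast on 381 stitches; work 602 rows.

Stitches: 330 × 30/26 = 380.77 → 381.
Rows: 637 × 34/36 = 601.61 → 602.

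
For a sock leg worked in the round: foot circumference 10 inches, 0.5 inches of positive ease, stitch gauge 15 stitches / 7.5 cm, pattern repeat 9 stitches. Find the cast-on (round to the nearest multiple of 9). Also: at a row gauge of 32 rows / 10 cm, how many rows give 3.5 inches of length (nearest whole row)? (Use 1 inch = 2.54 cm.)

Finished = 10 + 0.5 = 10.5 inches.
10.5 inches × 2.54 = 26.67 cm.
15/7.5 = 2 sts per cm; 26.67 × 2 = 53.34 sts.
Nearest multiple of 9 → 54.
3.5 inches = 8.89 cm; × 3.2 = 28.45 → 28 rows.

Cast on 54 stitches; work 28 rows.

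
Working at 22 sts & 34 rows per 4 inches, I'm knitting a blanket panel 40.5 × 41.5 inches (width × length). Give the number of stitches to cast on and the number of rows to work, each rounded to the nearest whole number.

Stitch gauge = 22/4 = 5.5 sts/in; 40.5 × 5.5 = 222.75 → 223 sts.
Row gauge = 34/4 = 8.5 rows/in; 41.5 × 8.5 = 352.75 → 353 rows.

Cast on 223 stitches and work 353 rows.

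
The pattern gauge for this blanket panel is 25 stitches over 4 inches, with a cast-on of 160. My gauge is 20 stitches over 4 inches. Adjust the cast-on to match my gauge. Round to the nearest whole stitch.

Scale factor = 20 / 25 = 0.800.
160 × 20 / 25 = 128.00 sts.

CO 128 sts.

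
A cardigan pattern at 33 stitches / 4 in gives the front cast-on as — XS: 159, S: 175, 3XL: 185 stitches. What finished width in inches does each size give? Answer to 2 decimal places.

33/4 = 8.25 sts per in.
XS: 159 / 8.25 = 19.273 → 19.27 in.
S: 175 / 8.25 = 21.212 → 21.21 in.
3XL: 185 / 8.25 = 22.424 → 22.42 in.

XS 19.27 inches; S 21.21 inches; 3XL 22.42 inches.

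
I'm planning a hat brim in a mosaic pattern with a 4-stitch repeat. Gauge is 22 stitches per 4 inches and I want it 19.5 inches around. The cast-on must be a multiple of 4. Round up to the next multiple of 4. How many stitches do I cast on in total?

22 / 4 = 5.5 sts per inch.
19.5 × 5.5 = 107.25 sts.
Next multiple of 4: 108.

Cast on 108 stitches.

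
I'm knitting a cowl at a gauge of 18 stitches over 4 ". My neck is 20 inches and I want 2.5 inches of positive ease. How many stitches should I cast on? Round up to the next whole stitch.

102 stitches.

Finished = 20 + 2.5 = 22.5 in.
18 / 4 = 4.5 sts per inch.
22.50 × 4.5 = 101.25 sts.
→ 102 sts.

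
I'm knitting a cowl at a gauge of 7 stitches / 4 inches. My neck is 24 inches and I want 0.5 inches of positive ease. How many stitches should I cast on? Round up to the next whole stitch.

43 stitches.

Finished = 24 + 0.5 = 24.5 in.
7 / 4 = 1.75 sts per inch.
24.50 × 1.75 = 42.88 sts.
→ 43 sts.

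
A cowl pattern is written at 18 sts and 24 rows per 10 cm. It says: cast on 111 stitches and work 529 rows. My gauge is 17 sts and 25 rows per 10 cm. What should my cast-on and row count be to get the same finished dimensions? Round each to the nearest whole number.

Stitches: 111 × 17/18 = 104.83 → 105.
Rows: 529 × 25/24 = 551.04 → 551.

Cast on 105 stitches; work 551 rows.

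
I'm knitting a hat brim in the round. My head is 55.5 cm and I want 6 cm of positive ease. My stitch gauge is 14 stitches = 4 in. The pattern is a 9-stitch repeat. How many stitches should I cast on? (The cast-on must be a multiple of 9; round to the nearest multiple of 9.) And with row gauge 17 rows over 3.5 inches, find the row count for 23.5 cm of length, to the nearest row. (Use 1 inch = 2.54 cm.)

Cast on 81 stitches; work 45 rows.

Finished = 55.5 + 6 = 61.5 cm.
61.5 cm × 1/2.54 = 24.21 inches.
14/4 = 3.5 sts per in; 24.21 × 3.5 = 84.74 sts.
Nearest multiple of 9 → 81.
23.5 cm = 9.25 inches; × 4.857 = 44.94 → 45 rows.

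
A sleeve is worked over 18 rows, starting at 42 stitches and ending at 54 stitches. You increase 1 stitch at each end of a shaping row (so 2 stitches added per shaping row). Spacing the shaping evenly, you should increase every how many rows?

Stitches to add: |54 − 42| = 12.
Shaping rows needed: 12 / 2 = 6.
18 rows / 6 = every 3 rows.

Increase every 3rd row.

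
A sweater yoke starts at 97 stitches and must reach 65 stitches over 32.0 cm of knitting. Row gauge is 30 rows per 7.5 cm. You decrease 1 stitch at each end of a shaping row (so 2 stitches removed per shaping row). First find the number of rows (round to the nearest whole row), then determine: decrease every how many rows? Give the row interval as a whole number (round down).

Rows = 32.0 × 4 = 128.0 → 128 rows.
Stitches to remove: 32 → 16 shaping rows (at 2 st each).
128 / 16 = 8.00 → every 8 rows.

Decrease every 8th row.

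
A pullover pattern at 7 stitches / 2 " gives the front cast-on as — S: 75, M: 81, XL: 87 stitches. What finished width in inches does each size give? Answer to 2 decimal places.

S 21.43 inches; M 23.14 inches; XL 24.86 inches.

7/2 = 3.5 sts per in.
S: 75 / 3.5 = 21.429 → 21.43 in.
M: 81 / 3.5 = 23.143 → 23.14 in.
XL: 87 / 3.5 = 24.857 → 24.86 in.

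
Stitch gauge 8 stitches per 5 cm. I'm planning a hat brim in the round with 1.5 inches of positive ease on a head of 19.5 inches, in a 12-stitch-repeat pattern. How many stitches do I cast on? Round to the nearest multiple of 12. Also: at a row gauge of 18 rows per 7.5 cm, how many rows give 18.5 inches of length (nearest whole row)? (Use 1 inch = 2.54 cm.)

Finished = 19.5 + 1.5 = 21 inches.
21 inches × 2.54 = 53.34 cm.
8/5 = 1.6 sts per cm; 53.34 × 1.6 = 85.34 sts.
Nearest multiple of 12 → 84.
18.5 inches = 46.99 cm; × 2.4 = 112.78 → 113 rows.

Cast on 84 stitches; work 113 rows.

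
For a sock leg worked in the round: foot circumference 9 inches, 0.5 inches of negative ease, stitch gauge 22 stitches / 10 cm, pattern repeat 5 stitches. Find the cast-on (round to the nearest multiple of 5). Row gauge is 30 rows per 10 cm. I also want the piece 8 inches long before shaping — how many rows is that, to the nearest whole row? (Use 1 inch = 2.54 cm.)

Finished = 9 − 0.5 = 8.5 inches.
8.5 inches × 2.54 = 21.59 cm.
22/10 = 2.2 sts per cm; 21.59 × 2.2 = 47.50 sts.
Nearest multiple of 5 → 45.
8 inches = 20.32 cm; × 3 = 60.96 → 61 rows.

Cast on 45 stitches; work 61 rows.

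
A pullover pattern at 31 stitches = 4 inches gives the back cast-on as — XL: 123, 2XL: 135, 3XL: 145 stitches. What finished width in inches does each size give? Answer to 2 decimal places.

31/4 = 7.75 sts per in.
XL: 123 / 7.75 = 15.871 → 15.87 in.
2XL: 135 / 7.75 = 17.419 → 17.42 in.
3XL: 145 / 7.75 = 18.710 → 18.71 in.

XL 15.87 inches; 2XL 17.42 inches; 3XL 18.71 inches.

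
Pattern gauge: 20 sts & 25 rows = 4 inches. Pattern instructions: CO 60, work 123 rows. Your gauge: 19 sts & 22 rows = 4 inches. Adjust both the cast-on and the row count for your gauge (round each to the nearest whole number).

Stitches: 60 × 19/20 = 57.00 → 57.
Rows: 123 × 22/25 = 108.24 → 108.

Cast on 57 stitches; work 108 rows.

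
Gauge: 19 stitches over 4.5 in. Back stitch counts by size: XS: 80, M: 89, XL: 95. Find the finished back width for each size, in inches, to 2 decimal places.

19/4.5 = 4.222 sts per in.
XS: 80 / 4.222 = 18.947 → 18.95 in.
M: 89 / 4.222 = 21.079 → 21.08 in.
XL: 95 / 4.222 = 22.500 → 22.50 in.

XS 18.95 inches; M 21.08 inches; XL 22.50 inches.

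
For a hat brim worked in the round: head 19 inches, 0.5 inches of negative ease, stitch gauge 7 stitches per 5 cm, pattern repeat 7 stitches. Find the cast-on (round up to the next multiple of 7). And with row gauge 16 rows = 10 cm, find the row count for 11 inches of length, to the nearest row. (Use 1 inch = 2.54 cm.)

Cast on 70 stitches; work 45 rows.

Finished = 19 − 0.5 = 18.5 inches.
18.5 inches × 2.54 = 46.99 cm.
7/5 = 1.4 sts per cm; 46.99 × 1.4 = 65.79 sts.
Next multiple of 7 → 70.
11 inches = 27.94 cm; × 1.6 = 44.70 → 45 rows.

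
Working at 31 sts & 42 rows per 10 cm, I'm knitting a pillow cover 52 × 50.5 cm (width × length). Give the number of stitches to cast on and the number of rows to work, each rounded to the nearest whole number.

Stitch gauge = 31/10 = 3.1 sts/cm; 52 × 3.1 = 161.20 → 161 sts.
Row gauge = 42/10 = 4.2 rows/cm; 50.5 × 4.2 = 212.10 → 212 rows.

Cast on 161 stitches and work 212 rows.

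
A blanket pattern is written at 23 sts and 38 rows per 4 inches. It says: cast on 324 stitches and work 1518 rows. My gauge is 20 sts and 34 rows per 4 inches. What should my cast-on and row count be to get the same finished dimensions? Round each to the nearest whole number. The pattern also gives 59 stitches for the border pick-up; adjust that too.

Stitches: 324 × 20/23 = 281.74 → 282.
Rows: 1518 × 34/38 = 1358.21 → 1358.
border pick-up: 59 × 20/23 = 51.30 → 51.

Cast on 282 stitches; work 1358 rows; border pick-up 51 stitches.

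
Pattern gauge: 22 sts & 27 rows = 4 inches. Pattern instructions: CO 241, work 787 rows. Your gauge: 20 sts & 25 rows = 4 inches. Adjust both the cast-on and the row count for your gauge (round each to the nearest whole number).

Cast on 219 stitches; work 729 rows.

Stitches: 241 × 20/22 = 219.09 → 219.
Rows: 787 × 25/27 = 728.70 → 729.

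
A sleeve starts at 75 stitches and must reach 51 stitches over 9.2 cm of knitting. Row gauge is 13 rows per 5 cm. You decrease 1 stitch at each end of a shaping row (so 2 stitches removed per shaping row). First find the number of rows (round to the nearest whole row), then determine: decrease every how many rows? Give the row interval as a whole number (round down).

Rows = 9.2 × 2.6 = 23.9 → 24 rows.
Stitches to remove: 24 → 12 shaping rows (at 2 st each).
24 / 12 = 2.00 → every 2 rows.

Decrease every 2nd row.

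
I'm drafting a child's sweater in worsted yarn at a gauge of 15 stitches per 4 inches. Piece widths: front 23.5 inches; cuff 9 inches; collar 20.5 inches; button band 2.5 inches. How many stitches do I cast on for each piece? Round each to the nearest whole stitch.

front 88; cuff 34; collar 77; button band 9.

Rate = 15/4 = 3.75 sts per in.
front: 23.5 × 3.75 = 88.12 → 88.
cuff: 9 × 3.75 = 33.75 → 34.
collar: 20.5 × 3.75 = 76.88 → 77.
button band: 2.5 × 3.75 = 9.38 → 9.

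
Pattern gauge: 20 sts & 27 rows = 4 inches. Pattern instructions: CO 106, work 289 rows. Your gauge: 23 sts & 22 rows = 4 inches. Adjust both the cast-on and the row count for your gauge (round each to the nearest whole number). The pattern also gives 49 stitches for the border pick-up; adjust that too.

Stitches: 106 × 23/20 = 121.90 → 122.
Rows: 289 × 22/27 = 235.48 → 235.
border pick-up: 49 × 23/20 = 56.35 → 56.

Cast on 122 stitches; work 235 rows; border pick-up 56 stitches.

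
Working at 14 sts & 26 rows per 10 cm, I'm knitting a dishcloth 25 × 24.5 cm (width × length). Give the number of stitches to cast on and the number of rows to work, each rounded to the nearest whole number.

Cast on 35 stitches and work 64 rows.

Stitch gauge = 14/10 = 1.4 sts/cm; 25 × 1.4 = 35.00 → 35 sts.
Row gauge = 26/10 = 2.6 rows/cm; 24.5 × 2.6 = 63.70 → 64 rows.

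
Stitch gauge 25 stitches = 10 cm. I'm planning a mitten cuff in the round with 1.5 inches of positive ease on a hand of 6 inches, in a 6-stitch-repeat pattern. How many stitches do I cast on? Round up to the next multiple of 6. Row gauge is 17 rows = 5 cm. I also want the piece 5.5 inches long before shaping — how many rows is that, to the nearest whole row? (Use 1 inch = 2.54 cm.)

Finished = 6 + 1.5 = 7.5 inches.
7.5 inches × 2.54 = 19.05 cm.
25/10 = 2.5 sts per cm; 19.05 × 2.5 = 47.62 sts.
Next multiple of 6 → 48.
5.5 inches = 13.97 cm; × 3.4 = 47.50 → 47 rows.

Cast on 48 stitches; work 47 rows.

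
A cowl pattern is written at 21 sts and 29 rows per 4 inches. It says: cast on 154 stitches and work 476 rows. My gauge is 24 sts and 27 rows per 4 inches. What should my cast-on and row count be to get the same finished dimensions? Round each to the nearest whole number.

Cast on 176 stitches; work 443 rows.

Stitches: 154 × 24/21 = 176.00 → 176.
Rows: 476 × 27/29 = 443.17 → 443.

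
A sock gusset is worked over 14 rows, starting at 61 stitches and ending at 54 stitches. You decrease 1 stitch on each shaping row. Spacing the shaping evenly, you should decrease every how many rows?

Stitches to remove: |54 − 61| = 7.
Shaping rows needed: 7 / 1 = 7.
14 rows / 7 = every 2 rows.

Decrease every 2nd row.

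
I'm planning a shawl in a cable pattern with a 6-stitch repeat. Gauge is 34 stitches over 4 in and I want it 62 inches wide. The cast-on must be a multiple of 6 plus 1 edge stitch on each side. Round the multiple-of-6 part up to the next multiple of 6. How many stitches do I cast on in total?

34 / 4 = 8.5 sts per inch.
62 × 8.5 = 527.00 sts.
Less 2 edge sts → 525.00 for the repeat.
Next multiple of 6: 528.
Add back 2 edge sts → 530.

CO 530 sts.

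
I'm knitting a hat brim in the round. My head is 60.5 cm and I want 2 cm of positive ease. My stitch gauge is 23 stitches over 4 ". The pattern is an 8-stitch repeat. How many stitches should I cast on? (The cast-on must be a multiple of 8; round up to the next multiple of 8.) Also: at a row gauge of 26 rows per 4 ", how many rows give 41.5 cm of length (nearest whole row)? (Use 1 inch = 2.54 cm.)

Cast on 144 stitches; work 106 rows.

Finished = 60.5 + 2 = 62.5 cm.
62.5 cm × 1/2.54 = 24.61 inches.
23/4 = 5.75 sts per in; 24.61 × 5.75 = 141.49 sts.
Next multiple of 8 → 144.
41.5 cm = 16.34 inches; × 6.5 = 106.20 → 106 rows.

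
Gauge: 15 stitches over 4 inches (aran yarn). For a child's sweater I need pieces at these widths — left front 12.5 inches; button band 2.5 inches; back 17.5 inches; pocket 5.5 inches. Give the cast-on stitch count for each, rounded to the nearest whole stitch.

left front 47; button band 9; back 66; pocket 21.

Rate = 15/4 = 3.75 sts per in.
left front: 12.5 × 3.75 = 46.88 → 47.
button band: 2.5 × 3.75 = 9.38 → 9.
back: 17.5 × 3.75 = 65.62 → 66.
pocket: 5.5 × 3.75 = 20.62 → 21.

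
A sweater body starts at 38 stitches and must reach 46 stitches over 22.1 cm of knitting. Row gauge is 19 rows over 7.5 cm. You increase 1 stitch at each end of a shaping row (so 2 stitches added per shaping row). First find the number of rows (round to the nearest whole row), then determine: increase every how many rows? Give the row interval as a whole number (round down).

Rows = 22.1 × 2.533 = 56.0 → 56 rows.
Stitches to add: 8 → 4 shaping rows (at 2 st each).
56 / 4 = 14.00 → every 14 rows.

Increase every 14th row.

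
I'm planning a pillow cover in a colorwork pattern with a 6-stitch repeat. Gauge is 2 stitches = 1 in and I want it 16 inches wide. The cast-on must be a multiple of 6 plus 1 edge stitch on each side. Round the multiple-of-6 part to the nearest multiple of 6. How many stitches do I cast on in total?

2 / 1 = 2 sts per inch.
16 × 2 = 32.00 sts.
Less 2 edge sts → 30.00 for the repeat.
Nearest multiple of 6: 30.
Add back 2 edge sts → 32.

32 stitches.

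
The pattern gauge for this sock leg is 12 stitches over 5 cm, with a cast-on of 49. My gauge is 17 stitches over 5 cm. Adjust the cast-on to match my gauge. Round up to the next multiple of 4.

Scale factor = 17 / 12 = 1.417.
49 × 17 / 12 = 69.42 sts.
→ 72 sts.

72 stitches.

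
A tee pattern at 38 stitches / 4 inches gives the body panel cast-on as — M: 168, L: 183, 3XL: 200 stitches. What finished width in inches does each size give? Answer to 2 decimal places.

38/4 = 9.5 sts per in.
M: 168 / 9.5 = 17.684 → 17.68 in.
L: 183 / 9.5 = 19.263 → 19.26 in.
3XL: 200 / 9.5 = 21.053 → 21.05 in.

M 17.68 inches; L 19.26 inches; 3XL 21.05 inches.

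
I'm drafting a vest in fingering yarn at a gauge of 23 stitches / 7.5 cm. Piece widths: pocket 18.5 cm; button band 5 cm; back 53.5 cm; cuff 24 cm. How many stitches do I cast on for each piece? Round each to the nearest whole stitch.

Rate = 23/7.5 = 3.067 sts per cm.
pocket: 18.5 × 3.067 = 56.73 → 57.
button band: 5 × 3.067 = 15.33 → 15.
back: 53.5 × 3.067 = 164.07 → 164.
cuff: 24 × 3.067 = 73.60 → 74.

pocket 57; button band 15; back 164; cuff 74.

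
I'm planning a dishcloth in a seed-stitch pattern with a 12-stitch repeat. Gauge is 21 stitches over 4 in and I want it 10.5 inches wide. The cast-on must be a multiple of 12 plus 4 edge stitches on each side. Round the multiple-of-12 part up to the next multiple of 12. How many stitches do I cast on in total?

Cast on 56 stitches.

21 / 4 = 5.25 sts per inch.
10.5 × 5.25 = 55.12 sts.
Less 8 edge sts → 47.12 for the repeat.
Next multiple of 12: 48.
Add back 8 edge sts → 56.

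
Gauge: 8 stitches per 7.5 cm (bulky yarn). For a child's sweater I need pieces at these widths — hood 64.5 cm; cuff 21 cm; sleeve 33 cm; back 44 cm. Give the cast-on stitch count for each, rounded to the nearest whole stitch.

Rate = 8/7.5 = 1.067 sts per cm.
hood: 64.5 × 1.067 = 68.80 → 69.
cuff: 21 × 1.067 = 22.40 → 22.
sleeve: 33 × 1.067 = 35.20 → 35.
back: 44 × 1.067 = 46.93 → 47.

hood 69; cuff 22; sleeve 35; back 47.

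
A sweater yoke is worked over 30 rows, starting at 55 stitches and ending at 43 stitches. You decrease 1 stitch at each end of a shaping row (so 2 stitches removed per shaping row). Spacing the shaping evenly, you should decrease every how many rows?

Decrease every 5th row.

Stitches to remove: |43 − 55| = 12.
Shaping rows needed: 12 / 2 = 6.
30 rows / 6 = every 5 rows.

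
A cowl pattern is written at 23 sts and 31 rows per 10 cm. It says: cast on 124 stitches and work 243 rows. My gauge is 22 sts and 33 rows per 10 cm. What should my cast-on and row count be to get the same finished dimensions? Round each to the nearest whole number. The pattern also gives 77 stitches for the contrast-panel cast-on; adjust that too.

Stitches: 124 × 22/23 = 118.61 → 119.
Rows: 243 × 33/31 = 258.68 → 259.
contrast-panel cast-on: 77 × 22/23 = 73.65 → 74.

Cast on 119 stitches; work 259 rows; contrast-panel cast-on 74 stitches.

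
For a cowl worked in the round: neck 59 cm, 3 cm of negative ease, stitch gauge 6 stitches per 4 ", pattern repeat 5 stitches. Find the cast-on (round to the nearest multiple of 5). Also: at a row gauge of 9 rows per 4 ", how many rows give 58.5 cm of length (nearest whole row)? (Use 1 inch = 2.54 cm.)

Finished = 59 − 3 = 56 cm.
56 cm × 1/2.54 = 22.05 inches.
6/4 = 1.5 sts per in; 22.05 × 1.5 = 33.07 sts.
Nearest multiple of 5 → 35.
58.5 cm = 23.03 inches; × 2.25 = 51.82 → 52 rows.

Cast on 35 stitches; work 52 rows.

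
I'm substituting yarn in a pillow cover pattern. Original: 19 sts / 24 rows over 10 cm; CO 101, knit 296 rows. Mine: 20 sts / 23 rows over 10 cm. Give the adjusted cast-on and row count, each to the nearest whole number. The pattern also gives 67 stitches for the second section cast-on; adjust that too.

Stitches: 101 × 20/19 = 106.32 → 106.
Rows: 296 × 23/24 = 283.67 → 284.
second section cast-on: 67 × 20/19 = 70.53 → 71.

Cast on 106 stitches; work 284 rows; second section cast-on 71 stitches.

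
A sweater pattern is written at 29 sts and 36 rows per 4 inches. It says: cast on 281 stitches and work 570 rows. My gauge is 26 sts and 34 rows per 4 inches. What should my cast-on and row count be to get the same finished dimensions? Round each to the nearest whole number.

Cast on 252 stitches; work 538 rows.

Stitches: 281 × 26/29 = 251.93 → 252.
Rows: 570 × 34/36 = 538.33 → 538.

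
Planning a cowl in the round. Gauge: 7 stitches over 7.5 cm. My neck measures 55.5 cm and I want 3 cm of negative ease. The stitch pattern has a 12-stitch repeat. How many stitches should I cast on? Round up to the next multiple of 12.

Cast on 60 stitches.

Finished = 55.5 − 3 = 52.5 cm.
7 / 7.5 = 0.933 sts/cm.
52.5 × 0.933 = 49.00 sts.
Next multiple of 12: 60.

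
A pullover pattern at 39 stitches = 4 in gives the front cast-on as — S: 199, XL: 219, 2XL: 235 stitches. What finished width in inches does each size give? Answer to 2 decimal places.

S 20.41 inches; XL 22.46 inches; 2XL 24.10 inches.

39/4 = 9.75 sts per in.
S: 199 / 9.75 = 20.410 → 20.41 in.
XL: 219 / 9.75 = 22.462 → 22.46 in.
2XL: 235 / 9.75 = 24.103 → 24.10 in.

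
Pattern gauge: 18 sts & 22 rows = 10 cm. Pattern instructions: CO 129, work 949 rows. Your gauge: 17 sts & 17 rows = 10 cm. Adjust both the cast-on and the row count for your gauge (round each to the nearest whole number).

Stitches: 129 × 17/18 = 121.83 → 122.
Rows: 949 × 17/22 = 733.32 → 733.

Cast on 122 stitches; work 733 rows.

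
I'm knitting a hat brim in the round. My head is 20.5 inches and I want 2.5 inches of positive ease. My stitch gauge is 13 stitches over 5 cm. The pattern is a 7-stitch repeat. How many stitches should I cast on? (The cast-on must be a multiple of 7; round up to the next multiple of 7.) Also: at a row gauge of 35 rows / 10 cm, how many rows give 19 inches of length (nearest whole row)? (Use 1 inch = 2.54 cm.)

Cast on 154 stitches; work 169 rows.

Finished = 20.5 + 2.5 = 23 inches.
23 inches × 2.54 = 58.42 cm.
13/5 = 2.6 sts per cm; 58.42 × 2.6 = 151.89 sts.
Next multiple of 7 → 154.
19 inches = 48.26 cm; × 3.5 = 168.91 → 169 rows.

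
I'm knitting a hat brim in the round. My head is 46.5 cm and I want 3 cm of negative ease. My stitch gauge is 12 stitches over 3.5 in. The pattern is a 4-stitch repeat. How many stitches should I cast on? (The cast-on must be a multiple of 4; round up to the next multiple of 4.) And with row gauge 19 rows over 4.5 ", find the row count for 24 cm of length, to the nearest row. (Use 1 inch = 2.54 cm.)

Finished = 46.5 − 3 = 43.5 cm.
43.5 cm × 1/2.54 = 17.13 inches.
12/3.5 = 3.429 sts per in; 17.13 × 3.429 = 58.72 sts.
Next multiple of 4 → 60.
24 cm = 9.45 inches; × 4.222 = 39.90 → 40 rows.

Cast on 60 stitches; work 40 rows.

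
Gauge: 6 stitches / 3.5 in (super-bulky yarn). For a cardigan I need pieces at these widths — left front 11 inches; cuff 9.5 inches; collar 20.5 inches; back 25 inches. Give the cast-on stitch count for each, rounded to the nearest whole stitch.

left front 19; cuff 16; collar 35; back 43.

Rate = 6/3.5 = 1.714 sts per in.
left front: 11 × 1.714 = 18.86 → 19.
cuff: 9.5 × 1.714 = 16.29 → 16.
collar: 20.5 × 1.714 = 35.14 → 35.
back: 25 × 1.714 = 42.86 → 43.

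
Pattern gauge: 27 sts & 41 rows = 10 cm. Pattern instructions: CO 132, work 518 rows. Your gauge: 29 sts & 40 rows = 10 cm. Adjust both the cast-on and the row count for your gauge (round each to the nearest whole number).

Cast on 142 stitches; work 505 rows.

Stitches: 132 × 29/27 = 141.78 → 142.
Rows: 518 × 40/41 = 505.37 → 505.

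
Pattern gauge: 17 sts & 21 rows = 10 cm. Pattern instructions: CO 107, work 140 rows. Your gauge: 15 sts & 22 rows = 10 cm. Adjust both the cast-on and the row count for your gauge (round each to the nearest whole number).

Cast on 94 stitches; work 147 rows.

Stitches: 107 × 15/17 = 94.41 → 94.
Rows: 140 × 22/21 = 146.67 → 147.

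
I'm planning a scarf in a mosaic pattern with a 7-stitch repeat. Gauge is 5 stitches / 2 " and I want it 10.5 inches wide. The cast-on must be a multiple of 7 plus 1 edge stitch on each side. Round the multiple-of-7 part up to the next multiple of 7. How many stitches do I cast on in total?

CO 30 sts.

5 / 2 = 2.5 sts per inch.
10.5 × 2.5 = 26.25 sts.
Less 2 edge sts → 24.25 for the repeat.
Next multiple of 7: 28.
Add back 2 edge sts → 30.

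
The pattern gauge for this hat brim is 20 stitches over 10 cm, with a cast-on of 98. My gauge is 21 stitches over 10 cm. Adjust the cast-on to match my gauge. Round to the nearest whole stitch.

Cast on 103 stitches.

Scale factor = 21 / 20 = 1.050.
98 × 21 / 20 = 102.90 sts.
→ 103 sts.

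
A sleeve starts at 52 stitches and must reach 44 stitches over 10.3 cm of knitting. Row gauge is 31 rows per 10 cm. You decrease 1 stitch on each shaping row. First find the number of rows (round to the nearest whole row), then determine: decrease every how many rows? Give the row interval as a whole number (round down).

Rows = 10.3 × 3.1 = 31.9 → 32 rows.
Stitches to remove: 8 → 8 shaping rows (at 1 st each).
32 / 8 = 4.00 → every 4 rows.

Decrease every 4th row.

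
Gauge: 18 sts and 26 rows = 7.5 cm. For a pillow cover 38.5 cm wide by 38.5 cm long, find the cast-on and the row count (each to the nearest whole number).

Cast on 92 stitches and work 133 rows.

Stitch gauge = 18/7.5 = 2.4 sts/cm; 38.5 × 2.4 = 92.40 → 92 sts.
Row gauge = 26/7.5 = 3.467 rows/cm; 38.5 × 3.467 = 133.47 → 133 rows.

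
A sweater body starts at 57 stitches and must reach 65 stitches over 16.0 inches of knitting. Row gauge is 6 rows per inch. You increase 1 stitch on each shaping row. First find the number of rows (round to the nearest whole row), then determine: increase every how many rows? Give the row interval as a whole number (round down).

Rows = 16.0 × 6 = 96.0 → 96 rows.
Stitches to add: 8 → 8 shaping rows (at 1 st each).
96 / 8 = 12.00 → every 12 rows.

Increase every 12th row.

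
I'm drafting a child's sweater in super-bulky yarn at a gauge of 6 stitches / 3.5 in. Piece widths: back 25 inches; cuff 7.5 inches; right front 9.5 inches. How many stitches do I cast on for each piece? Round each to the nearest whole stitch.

back 43; cuff 13; right front 16.

Rate = 6/3.5 = 1.714 sts per in.
back: 25 × 1.714 = 42.86 → 43.
cuff: 7.5 × 1.714 = 12.86 → 13.
right front: 9.5 × 1.714 = 16.29 → 16.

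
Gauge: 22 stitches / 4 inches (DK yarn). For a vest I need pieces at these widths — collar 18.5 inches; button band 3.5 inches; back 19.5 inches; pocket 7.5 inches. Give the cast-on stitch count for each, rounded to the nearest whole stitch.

Rate = 22/4 = 5.5 sts per in.
collar: 18.5 × 5.5 = 101.75 → 102.
button band: 3.5 × 5.5 = 19.25 → 19.
back: 19.5 × 5.5 = 107.25 → 107.
pocket: 7.5 × 5.5 = 41.25 → 41.

collar 102; button band 19; back 107; pocket 41.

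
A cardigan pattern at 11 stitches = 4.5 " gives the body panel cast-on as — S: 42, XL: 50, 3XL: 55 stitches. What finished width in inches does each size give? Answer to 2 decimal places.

S 17.18 inches; XL 20.45 inches; 3XL 22.50 inches.

11/4.5 = 2.444 sts per in.
S: 42 / 2.444 = 17.182 → 17.18 in.
XL: 50 / 2.444 = 20.455 → 20.45 in.
3XL: 55 / 2.444 = 22.500 → 22.50 in.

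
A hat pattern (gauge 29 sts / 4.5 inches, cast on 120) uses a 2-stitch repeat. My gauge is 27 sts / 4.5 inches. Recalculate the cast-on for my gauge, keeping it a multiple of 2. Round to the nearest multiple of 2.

120 × 27 / 29 = 111.72.
Nearest multiple of 2: 112.

Cast on 112 stitches.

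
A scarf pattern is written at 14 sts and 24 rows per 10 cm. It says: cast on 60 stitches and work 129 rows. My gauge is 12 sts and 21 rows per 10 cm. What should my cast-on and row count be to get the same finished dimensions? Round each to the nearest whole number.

Cast on 51 stitches; work 113 rows.

Stitches: 60 × 12/14 = 51.43 → 51.
Rows: 129 × 21/24 = 112.88 → 113.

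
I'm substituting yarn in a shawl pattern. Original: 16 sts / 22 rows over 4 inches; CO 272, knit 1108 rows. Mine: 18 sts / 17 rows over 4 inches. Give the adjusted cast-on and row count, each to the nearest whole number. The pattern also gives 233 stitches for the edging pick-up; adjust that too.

Cast on 306 stitches; work 856 rows; edging pick-up 262 stitches.

Stitches: 272 × 18/16 = 306.00 → 306.
Rows: 1108 × 17/22 = 856.18 → 856.
edging pick-up: 233 × 18/16 = 262.12 → 262.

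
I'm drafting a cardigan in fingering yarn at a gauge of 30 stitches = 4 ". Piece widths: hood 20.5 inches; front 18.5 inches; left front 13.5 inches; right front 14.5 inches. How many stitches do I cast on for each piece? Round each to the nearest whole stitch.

Rate = 30/4 = 7.5 sts per in.
hood: 20.5 × 7.5 = 153.75 → 154.
front: 18.5 × 7.5 = 138.75 → 139.
left front: 13.5 × 7.5 = 101.25 → 101.
right front: 14.5 × 7.5 = 108.75 → 109.

hood 154; front 139; left front 101; right front 109.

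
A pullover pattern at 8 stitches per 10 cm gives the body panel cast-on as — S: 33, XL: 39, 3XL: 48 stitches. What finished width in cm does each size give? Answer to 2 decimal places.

8/10 = 0.8 sts per cm.
S: 33 / 0.8 = 41.250 → 41.25 cm.
XL: 39 / 0.8 = 48.750 → 48.75 cm.
3XL: 48 / 0.8 = 60.000 → 60.00 cm.

S 41.25 cm; XL 48.75 cm; 3XL 60.00 cm.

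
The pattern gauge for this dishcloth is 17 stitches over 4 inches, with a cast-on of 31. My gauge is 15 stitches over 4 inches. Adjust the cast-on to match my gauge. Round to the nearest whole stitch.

27 stitches.

Scale factor = 15 / 17 = 0.882.
31 × 15 / 17 = 27.35 sts.
→ 27 sts.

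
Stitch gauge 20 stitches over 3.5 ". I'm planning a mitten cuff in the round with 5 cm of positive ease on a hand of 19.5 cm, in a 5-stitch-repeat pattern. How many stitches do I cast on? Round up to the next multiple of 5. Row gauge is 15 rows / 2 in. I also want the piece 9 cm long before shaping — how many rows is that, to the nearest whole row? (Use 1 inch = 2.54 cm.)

Finished = 19.5 + 5 = 24.5 cm.
24.5 cm × 1/2.54 = 9.65 inches.
20/3.5 = 5.714 sts per in; 9.65 × 5.714 = 55.12 sts.
Next multiple of 5 → 60.
9 cm = 3.54 inches; × 7.5 = 26.57 → 27 rows.

Cast on 60 stitches; work 27 rows.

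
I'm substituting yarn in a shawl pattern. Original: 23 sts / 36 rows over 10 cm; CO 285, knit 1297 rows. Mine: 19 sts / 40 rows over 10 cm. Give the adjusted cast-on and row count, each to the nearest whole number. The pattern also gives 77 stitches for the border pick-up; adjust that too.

Cast on 235 stitches; work 1441 rows; border pick-up 64 stitches.

Stitches: 285 × 19/23 = 235.43 → 235.
Rows: 1297 × 40/36 = 1441.11 → 1441.
border pick-up: 77 × 19/23 = 63.61 → 64.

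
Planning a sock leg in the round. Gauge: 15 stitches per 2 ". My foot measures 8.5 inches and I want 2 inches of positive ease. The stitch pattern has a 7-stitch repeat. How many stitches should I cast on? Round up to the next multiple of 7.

Finished = 8.5 + 2 = 10.5 inches.
15 / 2 = 7.5 sts/in.
10.5 × 7.5 = 78.75 sts.
Next multiple of 7: 84.

CO 84 sts.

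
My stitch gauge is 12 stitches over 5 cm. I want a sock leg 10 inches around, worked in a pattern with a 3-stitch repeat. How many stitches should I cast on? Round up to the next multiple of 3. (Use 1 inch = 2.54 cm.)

10 in = 10 × 2.54 = 25.40 cm.
12 / 5 = 2.4 sts/cm.
25.40 × 2.4 = 60.96 sts.
→ 63.

CO 63 sts.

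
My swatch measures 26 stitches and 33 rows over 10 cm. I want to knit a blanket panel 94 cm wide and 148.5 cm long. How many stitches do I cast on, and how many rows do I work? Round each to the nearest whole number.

Cast on 244 stitches and work 490 rows.

Stitch gauge = 26/10 = 2.6 sts/cm; 94 × 2.6 = 244.40 → 244 sts.
Row gauge = 33/10 = 3.3 rows/cm; 148.5 × 3.3 = 490.05 → 490 rows.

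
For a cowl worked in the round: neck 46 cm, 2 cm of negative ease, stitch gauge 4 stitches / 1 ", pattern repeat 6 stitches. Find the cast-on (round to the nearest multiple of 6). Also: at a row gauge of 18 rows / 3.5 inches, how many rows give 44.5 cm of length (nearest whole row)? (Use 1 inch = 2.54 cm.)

Cast on 72 stitches; work 90 rows.

Finished = 46 − 2 = 44 cm.
44 cm × 1/2.54 = 17.32 inches.
4/1 = 4 sts per in; 17.32 × 4 = 69.29 sts.
Nearest multiple of 6 → 72.
44.5 cm = 17.52 inches; × 5.143 = 90.10 → 90 rows.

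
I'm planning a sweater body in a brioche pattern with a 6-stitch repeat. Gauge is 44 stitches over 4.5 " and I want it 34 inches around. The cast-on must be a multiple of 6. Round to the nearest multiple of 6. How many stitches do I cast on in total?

330 stitches.

44 / 4.5 = 9.778 sts per inch.
34 × 9.778 = 332.44 sts.
Nearest multiple of 6: 330.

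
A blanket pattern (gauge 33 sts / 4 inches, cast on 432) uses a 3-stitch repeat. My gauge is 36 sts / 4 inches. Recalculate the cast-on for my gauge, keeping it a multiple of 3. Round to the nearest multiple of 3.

471 stitches.

432 × 36 / 33 = 471.27.
Nearest multiple of 3: 471.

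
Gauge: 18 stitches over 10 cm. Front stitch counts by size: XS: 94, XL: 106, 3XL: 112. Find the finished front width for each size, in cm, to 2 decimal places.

XS 52.22 cm; XL 58.89 cm; 3XL 62.22 cm.

18/10 = 1.8 sts per cm.
XS: 94 / 1.8 = 52.222 → 52.22 cm.
XL: 106 / 1.8 = 58.889 → 58.89 cm.
3XL: 112 / 1.8 = 62.222 → 62.22 cm.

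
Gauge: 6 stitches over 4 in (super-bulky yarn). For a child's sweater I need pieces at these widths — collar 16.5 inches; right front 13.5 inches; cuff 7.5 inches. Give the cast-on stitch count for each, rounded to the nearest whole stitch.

collar 25; right front 20; cuff 11.

Rate = 6/4 = 1.5 sts per in.
collar: 16.5 × 1.5 = 24.75 → 25.
right front: 13.5 × 1.5 = 20.25 → 20.
cuff: 7.5 × 1.5 = 11.25 → 11.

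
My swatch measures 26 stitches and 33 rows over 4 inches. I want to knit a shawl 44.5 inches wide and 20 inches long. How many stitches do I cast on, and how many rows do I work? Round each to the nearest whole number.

Stitch gauge = 26/4 = 6.5 sts/in; 44.5 × 6.5 = 289.25 → 289 sts.
Row gauge = 33/4 = 8.25 rows/in; 20 × 8.25 = 165.00 → 165 rows.

Cast on 289 stitches and work 165 rows.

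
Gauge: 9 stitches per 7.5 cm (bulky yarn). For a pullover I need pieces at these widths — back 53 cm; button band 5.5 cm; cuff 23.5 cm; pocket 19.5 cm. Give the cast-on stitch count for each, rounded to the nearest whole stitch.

back 64; button band 7; cuff 28; pocket 23.

Rate = 9/7.5 = 1.2 sts per cm.
back: 53 × 1.2 = 63.60 → 64.
button band: 5.5 × 1.2 = 6.60 → 7.
cuff: 23.5 × 1.2 = 28.20 → 28.
pocket: 19.5 × 1.2 = 23.40 → 23.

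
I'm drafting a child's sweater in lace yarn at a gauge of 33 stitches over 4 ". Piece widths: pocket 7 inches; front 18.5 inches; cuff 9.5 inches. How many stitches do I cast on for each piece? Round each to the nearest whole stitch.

Rate = 33/4 = 8.25 sts per in.
pocket: 7 × 8.25 = 57.75 → 58.
front: 18.5 × 8.25 = 152.62 → 153.
cuff: 9.5 × 8.25 = 78.38 → 78.

pocket 58; front 153; cuff 78.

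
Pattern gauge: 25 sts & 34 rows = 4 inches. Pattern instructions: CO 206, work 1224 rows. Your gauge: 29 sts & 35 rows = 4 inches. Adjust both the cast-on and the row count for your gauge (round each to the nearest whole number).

Cast on 239 stitches; work 1260 rows.

Stitches: 206 × 29/25 = 238.96 → 239.
Rows: 1224 × 35/34 = 1260.00 → 1260.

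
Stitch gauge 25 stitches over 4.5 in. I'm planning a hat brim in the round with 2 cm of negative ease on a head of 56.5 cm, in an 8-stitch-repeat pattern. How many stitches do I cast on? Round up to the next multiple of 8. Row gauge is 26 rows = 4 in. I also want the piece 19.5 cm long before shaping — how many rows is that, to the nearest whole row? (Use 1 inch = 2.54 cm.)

Cast on 120 stitches; work 50 rows.

Finished = 56.5 − 2 = 54.5 cm.
54.5 cm × 1/2.54 = 21.46 inches.
25/4.5 = 5.556 sts per in; 21.46 × 5.556 = 119.20 sts.
Next multiple of 8 → 120.
19.5 cm = 7.68 inches; × 6.5 = 49.90 → 50 rows.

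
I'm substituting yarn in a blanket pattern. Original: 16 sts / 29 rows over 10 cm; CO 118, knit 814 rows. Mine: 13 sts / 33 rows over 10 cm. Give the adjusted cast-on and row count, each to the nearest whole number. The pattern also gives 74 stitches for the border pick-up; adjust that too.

Cast on 96 stitches; work 926 rows; border pick-up 60 stitches.

Stitches: 118 × 13/16 = 95.88 → 96.
Rows: 814 × 33/29 = 926.28 → 926.
border pick-up: 74 × 13/16 = 60.12 → 60.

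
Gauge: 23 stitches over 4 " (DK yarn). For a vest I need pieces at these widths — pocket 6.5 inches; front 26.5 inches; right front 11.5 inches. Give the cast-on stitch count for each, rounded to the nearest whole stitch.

Rate = 23/4 = 5.75 sts per in.
pocket: 6.5 × 5.75 = 37.38 → 37.
front: 26.5 × 5.75 = 152.38 → 152.
right front: 11.5 × 5.75 = 66.12 → 66.

pocket 37; front 152; right front 66.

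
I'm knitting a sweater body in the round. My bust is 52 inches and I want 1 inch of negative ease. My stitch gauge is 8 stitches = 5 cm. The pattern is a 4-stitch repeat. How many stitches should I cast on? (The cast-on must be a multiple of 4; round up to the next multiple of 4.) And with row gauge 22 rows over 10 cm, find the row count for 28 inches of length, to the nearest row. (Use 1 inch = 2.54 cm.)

Cast on 208 stitches; work 156 rows.

Finished = 52 − 1 = 51 inches.
51 inches × 2.54 = 129.54 cm.
8/5 = 1.6 sts per cm; 129.54 × 1.6 = 207.26 sts.
Next multiple of 4 → 208.
28 inches = 71.12 cm; × 2.2 = 156.46 → 156 rows.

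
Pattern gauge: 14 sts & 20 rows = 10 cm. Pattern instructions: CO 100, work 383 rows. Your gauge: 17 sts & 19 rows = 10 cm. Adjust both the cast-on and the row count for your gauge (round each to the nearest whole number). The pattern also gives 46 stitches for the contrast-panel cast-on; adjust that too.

Cast on 121 stitches; work 364 rows; contrast-panel cast-on 56 stitches.

Stitches: 100 × 17/14 = 121.43 → 121.
Rows: 383 × 19/20 = 363.85 → 364.
contrast-panel cast-on: 46 × 17/14 = 55.86 → 56.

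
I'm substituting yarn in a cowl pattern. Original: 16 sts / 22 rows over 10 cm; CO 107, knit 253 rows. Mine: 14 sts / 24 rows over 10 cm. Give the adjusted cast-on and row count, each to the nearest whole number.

Stitches: 107 × 14/16 = 93.62 → 94.
Rows: 253 × 24/22 = 276.00 → 276.

Cast on 94 stitches; work 276 rows.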